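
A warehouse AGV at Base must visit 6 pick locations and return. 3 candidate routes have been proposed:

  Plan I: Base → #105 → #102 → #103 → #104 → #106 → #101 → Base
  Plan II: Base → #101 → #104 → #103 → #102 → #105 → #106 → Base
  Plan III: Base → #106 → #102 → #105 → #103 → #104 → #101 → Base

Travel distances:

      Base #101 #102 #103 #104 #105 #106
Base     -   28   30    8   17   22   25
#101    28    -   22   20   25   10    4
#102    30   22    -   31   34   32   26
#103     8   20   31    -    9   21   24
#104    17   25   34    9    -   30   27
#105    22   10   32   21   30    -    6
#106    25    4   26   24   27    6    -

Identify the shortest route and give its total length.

153 — Plan I is the shortest.

Plan I: 22 + 32 + 31 + 9 + 27 + 4 + 28 = 153
Plan II: 28 + 25 + 9 + 31 + 32 + 6 + 25 = 156
Plan III: 25 + 26 + 32 + 21 + 9 + 25 + 28 = 166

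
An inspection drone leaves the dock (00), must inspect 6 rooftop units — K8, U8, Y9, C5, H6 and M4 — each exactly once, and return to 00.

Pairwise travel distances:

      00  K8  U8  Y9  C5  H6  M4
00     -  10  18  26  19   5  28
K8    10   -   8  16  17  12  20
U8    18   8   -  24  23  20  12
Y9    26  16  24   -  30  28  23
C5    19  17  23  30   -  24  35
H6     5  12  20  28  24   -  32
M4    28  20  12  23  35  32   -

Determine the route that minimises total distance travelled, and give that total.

Shortest round trip = 109.

There are 360 distinct closed tours to check (reversals are equivalent).
00→K8→U8→Y9→C5→H6→M4→00: 10+8+24+30+24+32+28 = 156
00→K8→U8→Y9→C5→M4→H6→00: 10+8+24+30+35+32+5 = 144
00→K8→U8→Y9→H6→C5→M4→00: 10+8+24+28+24+35+28 = 157
00→K8→U8→Y9→H6→M4→C5→00: 10+8+24+28+32+35+19 = 156
00→K8→U8→Y9→M4→C5→H6→00: 10+8+24+23+35+24+5 = 129
00→K8→U8→Y9→M4→H6→C5→00: 10+8+24+23+32+24+19 = 140
00→K8→U8→C5→Y9→H6→M4→00: 10+8+23+30+28+32+28 = 159
00→K8→U8→C5→Y9→M4→H6→00: 10+8+23+30+23+32+5 = 131
… (352 more)
00→C5→Y9→M4→U8→K8→H6→00: 19+30+23+12+8+12+5 = 109  ← best
The minimum is 109.
One optimal route: 00 → C5 → Y9 → M4 → U8 → K8 → H6 → 00 (or its reverse).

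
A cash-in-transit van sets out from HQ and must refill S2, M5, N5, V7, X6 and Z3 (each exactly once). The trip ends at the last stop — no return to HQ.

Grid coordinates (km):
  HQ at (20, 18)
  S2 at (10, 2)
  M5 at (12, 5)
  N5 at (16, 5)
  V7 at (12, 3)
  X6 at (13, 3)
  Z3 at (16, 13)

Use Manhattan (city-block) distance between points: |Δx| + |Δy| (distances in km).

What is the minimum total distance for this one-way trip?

Shortest open route: 28 km.

There are 6! = 720 possible orderings.
HQ→S2→M5→N5→V7→X6→Z3: 26+5+4+6+1+13 = 55
HQ→S2→M5→N5→V7→Z3→X6: 26+5+4+6+14+13 = 68
HQ→S2→M5→N5→X6→V7→Z3: 26+5+4+5+1+14 = 55
HQ→S2→M5→N5→X6→Z3→V7: 26+5+4+5+13+14 = 67
HQ→S2→M5→N5→Z3→V7→X6: 26+5+4+8+14+1 = 58
HQ→S2→M5→N5→Z3→X6→V7: 26+5+4+8+13+1 = 57
HQ→S2→M5→V7→N5→X6→Z3: 26+5+2+6+5+13 = 57
HQ→S2→M5→V7→N5→Z3→X6: 26+5+2+6+8+13 = 60
… (712 more)
HQ→Z3→N5→M5→V7→X6→S2: 9+8+4+2+1+4 = 28  ← best
The minimum is 28.
One shortest path: HQ → Z3 → N5 → M5 → V7 → X6 → S2.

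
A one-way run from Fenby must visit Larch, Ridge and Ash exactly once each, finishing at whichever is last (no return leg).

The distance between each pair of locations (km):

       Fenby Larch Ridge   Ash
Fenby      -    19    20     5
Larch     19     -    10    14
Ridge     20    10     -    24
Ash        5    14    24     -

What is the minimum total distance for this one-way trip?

There are 3! = 6 possible orderings.
Fenby → Larch → Ridge → Ash: 19+10+24 = 53
Fenby → Larch → Ash → Ridge: 19+14+24 = 57
Fenby → Ridge → Larch → Ash: 20+10+14 = 44
Fenby → Ridge → Ash → Larch: 20+24+14 = 58
Fenby → Ash → Larch → Ridge: 5+14+10 = 29
Fenby → Ash → Ridge → Larch: 5+24+10 = 39
The minimum is 29.
One shortest path: Fenby → Ash → Larch → Ridge.

29 km — the minimum one-way total.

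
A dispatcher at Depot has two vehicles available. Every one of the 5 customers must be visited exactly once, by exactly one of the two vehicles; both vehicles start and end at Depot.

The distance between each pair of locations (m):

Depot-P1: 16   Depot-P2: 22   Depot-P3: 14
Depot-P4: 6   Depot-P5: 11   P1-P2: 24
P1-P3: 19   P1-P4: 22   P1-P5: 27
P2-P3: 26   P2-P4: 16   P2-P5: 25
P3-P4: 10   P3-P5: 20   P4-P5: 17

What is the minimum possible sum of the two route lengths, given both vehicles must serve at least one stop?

Minimum combined distance: 101 m.

Try each way of splitting the stops between the two vehicles (each non-empty) and, for each split, find the best tour for each vehicle:
  {P1} + {P2, P3, P4, P5}: 32 + 76 = 108
  {P2} + {P1, P3, P4, P5}: 44 + 73 = 117
  {P1, P2} + {P3, P4, P5}: 62 + 47 = 109
  {P3} + {P1, P2, P4, P5}: 28 + 84 = 112
  {P1, P3} + {P2, P4, P5}: 49 + 58 = 107
  {P2, P3} + {P1, P4, P5}: 62 + 66 = 128
  … (15 splits in total)
  {P1, P2, P3, P4} + {P5}: 79 + 22 = 101  ← best
Best: vehicle 1 Depot → P3 → P1 → P2 → P4 → Depot = 79; vehicle 2 Depot → P5 → Depot = 22; combined 101.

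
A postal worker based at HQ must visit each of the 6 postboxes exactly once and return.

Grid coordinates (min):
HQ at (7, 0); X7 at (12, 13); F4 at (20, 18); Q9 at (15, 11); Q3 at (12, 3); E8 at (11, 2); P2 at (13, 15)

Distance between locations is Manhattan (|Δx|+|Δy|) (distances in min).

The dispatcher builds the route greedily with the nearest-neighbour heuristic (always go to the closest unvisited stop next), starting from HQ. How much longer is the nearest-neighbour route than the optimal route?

8 min longer than the optimal tour.

From HQ: E8=6, Q3=8, X7=18, Q9=19, P2=21, F4=31 → choose E8 (6).
From E8: Q3=2, X7=12, Q9=13, P2=15, F4=25 → choose Q3 (2).
From Q3: X7=10, Q9=11, P2=13, F4=23 → choose X7 (10).
From X7: P2=3, Q9=5, F4=13 → choose P2 (3).
From P2: Q9=6, F4=10 → choose Q9 (6).
From Q9: F4=12 → choose F4 (12).
NN route HQ → E8 → Q3 → X7 → P2 → Q9 → F4 → HQ costs 70.
Optimal: HQ → X7 → P2 → F4 → Q9 → Q3 → E8 → HQ costs 62 (by enumerating all 360 distinct tours).
Excess = 70 − 62 = 8.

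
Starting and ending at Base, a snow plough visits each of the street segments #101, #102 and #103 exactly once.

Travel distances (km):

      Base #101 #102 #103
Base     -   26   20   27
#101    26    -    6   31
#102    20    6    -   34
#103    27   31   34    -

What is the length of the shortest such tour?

With 3 stops there are 3!/2 = 3 distinct round trips (a route and its reverse cost the same).
Base-#101-#102-#103-Base: 26+6+34+27 = 93
Base-#101-#103-#102-Base: 26+31+34+20 = 111
Base-#102-#101-#103-Base: 20+6+31+27 = 84
The minimum is 84.
One optimal route: Base → #102 → #101 → #103 → Base (or its reverse).

Shortest round trip = 84 km.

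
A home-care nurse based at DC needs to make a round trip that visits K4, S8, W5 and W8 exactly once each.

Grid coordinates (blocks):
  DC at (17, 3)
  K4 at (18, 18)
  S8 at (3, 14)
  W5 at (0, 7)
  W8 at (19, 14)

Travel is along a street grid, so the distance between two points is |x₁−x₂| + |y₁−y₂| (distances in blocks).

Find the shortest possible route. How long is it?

Shortest round trip = 68 blocks.

There are 12 distinct closed tours to check (reversals are equivalent).
DC → K4 → S8 → W5 → W8 → DC: 16+19+10+26+13 = 84
DC → K4 → S8 → W8 → W5 → DC: 16+19+16+26+21 = 98
DC → K4 → W5 → S8 → W8 → DC: 16+29+10+16+13 = 84
DC → K4 → W5 → W8 → S8 → DC: 16+29+26+16+25 = 112
DC → K4 → W8 → S8 → W5 → DC: 16+5+16+10+21 = 68
DC → K4 → W8 → W5 → S8 → DC: 16+5+26+10+25 = 82
DC → S8 → K4 → W5 → W8 → DC: 25+19+29+26+13 = 112
DC → S8 → K4 → W8 → W5 → DC: 25+19+5+26+21 = 96
DC → S8 → W5 → K4 → W8 → DC: 25+10+29+5+13 = 82
DC → S8 → W8 → K4 → W5 → DC: 25+16+5+29+21 = 96
DC → W5 → K4 → S8 → W8 → DC: 21+29+19+16+13 = 98
DC → W5 → S8 → K4 → W8 → DC: 21+10+19+5+13 = 68
The minimum is 68.
One optimal route: DC → K4 → W8 → S8 → W5 → DC (or its reverse).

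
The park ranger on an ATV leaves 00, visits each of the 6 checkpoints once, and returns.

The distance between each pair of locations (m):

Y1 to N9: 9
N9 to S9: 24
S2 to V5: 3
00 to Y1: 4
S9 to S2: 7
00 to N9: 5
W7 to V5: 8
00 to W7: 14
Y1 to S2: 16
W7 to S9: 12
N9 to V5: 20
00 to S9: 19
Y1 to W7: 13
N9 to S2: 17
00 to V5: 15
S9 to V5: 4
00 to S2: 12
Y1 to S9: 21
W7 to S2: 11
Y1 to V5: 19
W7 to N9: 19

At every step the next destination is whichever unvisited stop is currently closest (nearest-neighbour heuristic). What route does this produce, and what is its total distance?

00 → [Y1:4 / N9:5 / S2:12 / W7:14 / V5:15 / S9:19] → Y1 (4)
Y1 → [N9:9 / W7:13 / S2:16 / V5:19 / S9:21] → N9 (9)
N9 → [S2:17 / W7:19 / V5:20 / S9:24] → S2 (17)
S2 → [V5:3 / S9:7 / W7:11] → V5 (3)
V5 → [S9:4 / W7:8] → S9 (4)
S9 → [W7:12] → W7 (12)
Return W7→00: 14.
Total = 4 + 9 + 17 + 3 + 4 + 12 + 14 = 63.

Nearest-neighbour total = 63 m; route 00 → Y1 → N9 → S2 → V5 → S9 → W7 → 00.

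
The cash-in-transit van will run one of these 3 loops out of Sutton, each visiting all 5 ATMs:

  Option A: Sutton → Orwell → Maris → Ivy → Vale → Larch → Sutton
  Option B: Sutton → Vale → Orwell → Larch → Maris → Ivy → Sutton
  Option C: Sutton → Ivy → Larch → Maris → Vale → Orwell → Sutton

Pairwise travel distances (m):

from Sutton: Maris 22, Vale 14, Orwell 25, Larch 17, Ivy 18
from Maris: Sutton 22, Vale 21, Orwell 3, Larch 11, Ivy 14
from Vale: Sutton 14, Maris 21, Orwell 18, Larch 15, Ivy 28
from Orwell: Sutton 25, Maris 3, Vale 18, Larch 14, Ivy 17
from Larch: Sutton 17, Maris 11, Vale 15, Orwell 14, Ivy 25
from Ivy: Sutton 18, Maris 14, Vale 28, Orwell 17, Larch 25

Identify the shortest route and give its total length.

89 m — Option B is the shortest.

Option A: 25 + 3 + 14 + 28 + 15 + 17 = 102
Option B: 14 + 18 + 14 + 11 + 14 + 18 = 89
Option C: 18 + 25 + 11 + 21 + 18 + 25 = 118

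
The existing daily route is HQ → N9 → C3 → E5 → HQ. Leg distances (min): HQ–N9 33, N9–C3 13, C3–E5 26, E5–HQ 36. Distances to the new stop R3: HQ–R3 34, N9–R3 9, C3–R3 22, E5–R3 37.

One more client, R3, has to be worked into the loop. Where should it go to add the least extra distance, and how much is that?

Adding 10 min by placing R3 on the HQ–N9 leg.

Insertion cost between consecutive stops i–j is d(i,R3) + d(R3,j) − d(i,j):
  between HQ and N9: 34 + 9 − 33 = 10
  between N9 and C3: 9 + 22 − 13 = 18
  between C3 and E5: 22 + 37 − 26 = 33
  between E5 and HQ: 37 + 34 − 36 = 35
Cheapest insertion is between HQ and N9, adding 10.
New total = 108 + 10 = 118.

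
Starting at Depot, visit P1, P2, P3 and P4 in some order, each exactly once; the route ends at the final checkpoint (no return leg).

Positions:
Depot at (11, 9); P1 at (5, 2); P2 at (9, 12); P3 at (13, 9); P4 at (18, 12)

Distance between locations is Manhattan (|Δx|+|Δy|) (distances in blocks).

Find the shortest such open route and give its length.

There are 4! = 24 possible orderings.
Depot → P1 → P2 → P3 → P4: 13+14+7+8 = 42
Depot → P1 → P2 → P4 → P3: 13+14+9+8 = 44
Depot → P1 → P3 → P2 → P4: 13+15+7+9 = 44
Depot → P1 → P3 → P4 → P2: 13+15+8+9 = 45
Depot → P1 → P4 → P2 → P3: 13+23+9+7 = 52
Depot → P1 → P4 → P3 → P2: 13+23+8+7 = 51
Depot → P2 → P1 → P3 → P4: 5+14+15+8 = 42
Depot → P2 → P1 → P4 → P3: 5+14+23+8 = 50
Depot → P2 → P3 → P1 → P4: 5+7+15+23 = 50
Depot → P2 → P3 → P4 → P1: 5+7+8+23 = 43
Depot → P2 → P4 → P1 → P3: 5+9+23+15 = 52
Depot → P2 → P4 → P3 → P1: 5+9+8+15 = 37
Depot → P3 → P1 → P2 → P4: 2+15+14+9 = 40
Depot → P3 → P1 → P4 → P2: 2+15+23+9 = 49
… (10 more)
Depot → P3 → P4 → P2 → P1: 2+8+9+14 = 33  ← best
The minimum is 33.
One shortest path: Depot → P3 → P4 → P2 → P1.

Minimum one-way distance = 33 blocks.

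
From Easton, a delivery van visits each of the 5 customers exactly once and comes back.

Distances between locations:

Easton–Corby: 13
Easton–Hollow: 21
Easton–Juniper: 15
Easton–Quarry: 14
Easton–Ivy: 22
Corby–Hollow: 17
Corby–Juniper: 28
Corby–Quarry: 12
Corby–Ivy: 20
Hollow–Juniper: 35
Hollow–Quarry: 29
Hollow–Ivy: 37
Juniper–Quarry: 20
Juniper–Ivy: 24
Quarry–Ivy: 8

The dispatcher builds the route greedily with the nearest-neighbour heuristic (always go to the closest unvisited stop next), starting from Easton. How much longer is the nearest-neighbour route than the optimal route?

Excess over optimum: 16.

Easton: Corby=13, Quarry=14, Juniper=15, Hollow=21, Ivy=22 ⇒ Corby
Corby: Quarry=12, Hollow=17, Ivy=20, Juniper=28 ⇒ Quarry
Quarry: Ivy=8, Juniper=20, Hollow=29 ⇒ Ivy
Ivy: Juniper=24, Hollow=37 ⇒ Juniper
Juniper: Hollow=35 ⇒ Hollow
NN route Easton → Corby → Quarry → Ivy → Juniper → Hollow → Easton costs 113.
Optimal: Easton → Hollow → Corby → Quarry → Ivy → Juniper → Easton costs 97 (by enumerating all 60 distinct tours).
Excess = 113 − 97 = 16.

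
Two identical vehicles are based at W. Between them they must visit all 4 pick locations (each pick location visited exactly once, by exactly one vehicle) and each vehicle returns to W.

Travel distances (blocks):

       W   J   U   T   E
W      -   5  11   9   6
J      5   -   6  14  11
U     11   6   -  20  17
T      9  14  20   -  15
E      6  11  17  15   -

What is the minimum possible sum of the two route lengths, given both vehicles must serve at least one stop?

Minimum combined distance: 52 blocks.

Check every non-empty split of the stops between the two vehicles; for each half take its own optimal tour:
  {J} + {U, T, E}: 10 + 52 = 62
  {U} + {J, T, E}: 22 + 40 = 62
  {J, U} + {T, E}: 22 + 30 = 52
  {T} + {J, U, E}: 18 + 34 = 52
  {J, T} + {U, E}: 28 + 34 = 62
  {U, T} + {J, E}: 40 + 22 = 62
  … (7 splits in total)
Best: vehicle 1 W → J → U → W = 22; vehicle 2 W → T → E → W = 30; combined 52.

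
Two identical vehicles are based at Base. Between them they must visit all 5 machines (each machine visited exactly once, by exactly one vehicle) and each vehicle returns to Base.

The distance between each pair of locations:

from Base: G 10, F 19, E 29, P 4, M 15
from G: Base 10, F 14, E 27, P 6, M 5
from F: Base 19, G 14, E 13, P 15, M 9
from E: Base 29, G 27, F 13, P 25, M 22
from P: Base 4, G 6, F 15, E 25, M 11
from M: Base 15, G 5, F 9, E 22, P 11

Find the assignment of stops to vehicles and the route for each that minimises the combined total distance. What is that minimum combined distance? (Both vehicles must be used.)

Minimum combined distance: 74.

There are 2^4 − 1 = 15 ways to divide the 5 stops into two non-empty groups. For each, the best each vehicle can do is its own shortest tour through its group:
  {G} + {F, E, P, M}: 20 + 66 = 86
  {F} + {G, E, P, M}: 38 + 66 = 104
  {G, F} + {E, P, M}: 43 + 66 = 109
  {E} + {G, F, P, M}: 58 + 43 = 101
  {G, E} + {F, P, M}: 66 + 43 = 109
  {F, E} + {G, P, M}: 61 + 30 = 91
  … (15 splits in total)
  {P} + {G, F, E, M}: 8 + 66 = 74  ← best
Best: vehicle 1 Base → P → Base = 8; vehicle 2 Base → G → M → F → E → Base = 66; combined 74.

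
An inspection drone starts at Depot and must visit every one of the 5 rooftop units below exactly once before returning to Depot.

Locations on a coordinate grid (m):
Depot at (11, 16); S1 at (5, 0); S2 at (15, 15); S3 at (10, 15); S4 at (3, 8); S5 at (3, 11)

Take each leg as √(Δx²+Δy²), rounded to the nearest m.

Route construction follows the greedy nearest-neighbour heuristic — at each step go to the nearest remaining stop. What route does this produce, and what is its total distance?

Total distance 47 m via the nearest-neighbour route Depot → S3 → S2 → S5 → S4 → S1 → Depot.

Depot → [S3:1 / S2:4 / S5:9 / S4:11 / S1:17] → S3 (1)
S3 → [S2:5 / S5:8 / S4:10 / S1:16] → S2 (5)
S2 → [S5:13 / S4:14 / S1:18] → S5 (13)
S5 → [S4:3 / S1:11] → S4 (3)
S4 → [S1:8] → S1 (8)
Return S1→Depot: 17.
Total = 1 + 5 + 13 + 3 + 8 + 17 = 47.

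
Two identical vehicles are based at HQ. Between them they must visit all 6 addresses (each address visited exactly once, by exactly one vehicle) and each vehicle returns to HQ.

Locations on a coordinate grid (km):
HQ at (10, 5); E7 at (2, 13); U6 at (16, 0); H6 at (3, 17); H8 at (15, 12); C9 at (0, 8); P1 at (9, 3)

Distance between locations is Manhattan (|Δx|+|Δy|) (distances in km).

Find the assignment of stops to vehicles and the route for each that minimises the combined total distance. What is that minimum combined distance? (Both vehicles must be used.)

Try each way of splitting the stops between the two vehicles (each non-empty) and, for each split, find the best tour for each vehicle:
  {E7} + {U6, H6, H8, C9, P1}: 32 + 68 = 100
  {U6} + {E7, H6, H8, C9, P1}: 22 + 58 = 80
  {E7, U6} + {H6, H8, C9, P1}: 54 + 58 = 112
  {H6} + {E7, U6, H8, C9, P1}: 38 + 60 = 98
  {E7, H6} + {U6, H8, C9, P1}: 40 + 58 = 98
  {U6, H6} + {E7, H8, C9, P1}: 60 + 50 = 110
  … (31 splits in total)
  {E7, U6, H6, H8, C9} + {P1}: 66 + 6 = 72  ← best
Best: vehicle 1 HQ → U6 → H8 → H6 → E7 → C9 → HQ = 66; vehicle 2 HQ → P1 → HQ = 6; combined 72.

Minimum combined distance: 72 km.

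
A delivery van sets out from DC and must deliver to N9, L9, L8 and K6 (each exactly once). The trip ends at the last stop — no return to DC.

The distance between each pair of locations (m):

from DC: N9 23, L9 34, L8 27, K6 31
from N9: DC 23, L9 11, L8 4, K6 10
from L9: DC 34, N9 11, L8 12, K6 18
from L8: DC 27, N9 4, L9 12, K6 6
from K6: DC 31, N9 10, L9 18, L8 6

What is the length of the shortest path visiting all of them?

There are 4! = 24 possible orderings.
DC→N9→L9→L8→K6: 23+11+12+6 = 52
DC→N9→L9→K6→L8: 23+11+18+6 = 58
DC→N9→L8→L9→K6: 23+4+12+18 = 57
DC→N9→L8→K6→L9: 23+4+6+18 = 51
DC→N9→K6→L9→L8: 23+10+18+12 = 63
DC→N9→K6→L8→L9: 23+10+6+12 = 51
DC→L9→N9→L8→K6: 34+11+4+6 = 55
DC→L9→N9→K6→L8: 34+11+10+6 = 61
DC→L9→L8→N9→K6: 34+12+4+10 = 60
DC→L9→L8→K6→N9: 34+12+6+10 = 62
DC→L9→K6→N9→L8: 34+18+10+4 = 66
DC→L9→K6→L8→N9: 34+18+6+4 = 62
DC→L8→N9→L9→K6: 27+4+11+18 = 60
DC→L8→N9→K6→L9: 27+4+10+18 = 59
… (10 more)
The minimum is 51.
One shortest path: DC → N9 → L8 → K6 → L9.

Shortest open route: 51 m.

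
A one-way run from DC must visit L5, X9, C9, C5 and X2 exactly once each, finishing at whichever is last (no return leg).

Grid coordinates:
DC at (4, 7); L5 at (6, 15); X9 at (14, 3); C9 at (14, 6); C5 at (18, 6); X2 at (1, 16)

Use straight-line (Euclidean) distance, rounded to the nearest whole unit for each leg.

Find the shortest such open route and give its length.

There are 5! = 120 possible orderings.
DC→L5→X9→C9→C5→X2: 8+14+3+4+20 = 49
DC→L5→X9→C9→X2→C5: 8+14+3+16+20 = 61
DC→L5→X9→C5→C9→X2: 8+14+5+4+16 = 47
DC→L5→X9→C5→X2→C9: 8+14+5+20+16 = 63
DC→L5→X9→X2→C9→C5: 8+14+18+16+4 = 60
DC→L5→X9→X2→C5→C9: 8+14+18+20+4 = 64
DC→L5→C9→X9→C5→X2: 8+12+3+5+20 = 48
DC→L5→C9→X9→X2→C5: 8+12+3+18+20 = 61
DC→L5→C9→C5→X9→X2: 8+12+4+5+18 = 47
DC→L5→C9→C5→X2→X9: 8+12+4+20+18 = 62
DC→L5→C9→X2→X9→C5: 8+12+16+18+5 = 59
DC→L5→C9→X2→C5→X9: 8+12+16+20+5 = 61
DC→L5→C5→X9→C9→X2: 8+15+5+3+16 = 47
DC→L5→C5→X9→X2→C9: 8+15+5+18+16 = 62
… (106 more)
DC→X2→L5→C9→X9→C5: 9+5+12+3+5 = 34  ← best
The minimum is 34.
One shortest path: DC → X2 → L5 → C9 → X9 → C5.

Shortest open route: 34.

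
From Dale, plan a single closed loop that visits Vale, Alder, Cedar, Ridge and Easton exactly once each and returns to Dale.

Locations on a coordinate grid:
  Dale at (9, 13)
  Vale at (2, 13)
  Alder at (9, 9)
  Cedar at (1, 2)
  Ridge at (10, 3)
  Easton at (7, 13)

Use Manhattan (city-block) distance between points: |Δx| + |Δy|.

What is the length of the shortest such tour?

40 — the shortest possible round trip.

With 5 stops there are 5!/2 = 60 distinct round trips (a route and its reverse cost the same).
Dale - Vale - Alder - Cedar - Ridge - Easton - Dale: 7+11+15+10+13+2 = 58
Dale - Vale - Alder - Cedar - Easton - Ridge - Dale: 7+11+15+17+13+11 = 74
Dale - Vale - Alder - Ridge - Cedar - Easton - Dale: 7+11+7+10+17+2 = 54
Dale - Vale - Alder - Ridge - Easton - Cedar - Dale: 7+11+7+13+17+19 = 74
Dale - Vale - Alder - Easton - Cedar - Ridge - Dale: 7+11+6+17+10+11 = 62
Dale - Vale - Alder - Easton - Ridge - Cedar - Dale: 7+11+6+13+10+19 = 66
Dale - Vale - Cedar - Alder - Ridge - Easton - Dale: 7+12+15+7+13+2 = 56
Dale - Vale - Cedar - Alder - Easton - Ridge - Dale: 7+12+15+6+13+11 = 64
Dale - Vale - Cedar - Ridge - Alder - Easton - Dale: 7+12+10+7+6+2 = 44
Dale - Vale - Cedar - Ridge - Easton - Alder - Dale: 7+12+10+13+6+4 = 52
Dale - Vale - Cedar - Easton - Alder - Ridge - Dale: 7+12+17+6+7+11 = 60
Dale - Vale - Cedar - Easton - Ridge - Alder - Dale: 7+12+17+13+7+4 = 60
Dale - Vale - Ridge - Alder - Cedar - Easton - Dale: 7+18+7+15+17+2 = 66
Dale - Vale - Ridge - Alder - Easton - Cedar - Dale: 7+18+7+6+17+19 = 74
… (46 more)
Dale - Alder - Ridge - Cedar - Vale - Easton - Dale: 4+7+10+12+5+2 = 40  ← best
The minimum is 40.
One optimal route: Dale → Alder → Ridge → Cedar → Vale → Easton → Dale (or its reverse).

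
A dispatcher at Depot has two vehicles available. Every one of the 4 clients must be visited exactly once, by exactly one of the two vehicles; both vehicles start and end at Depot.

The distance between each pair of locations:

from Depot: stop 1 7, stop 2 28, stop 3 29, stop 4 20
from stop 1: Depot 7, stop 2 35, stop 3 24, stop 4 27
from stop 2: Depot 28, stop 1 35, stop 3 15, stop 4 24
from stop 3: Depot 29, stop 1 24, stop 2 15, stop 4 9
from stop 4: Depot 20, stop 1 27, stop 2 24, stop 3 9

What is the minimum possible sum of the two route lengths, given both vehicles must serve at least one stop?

Try each way of splitting the stops between the two vehicles (each non-empty) and, for each split, find the best tour for each vehicle:
  {stop 1} + {stop 2, stop 3, stop 4}: 14 + 72 = 86
  {stop 2} + {stop 1, stop 3, stop 4}: 56 + 60 = 116
  {stop 1, stop 2} + {stop 3, stop 4}: 70 + 58 = 128
  {stop 3} + {stop 1, stop 2, stop 4}: 58 + 86 = 144
  {stop 1, stop 3} + {stop 2, stop 4}: 60 + 72 = 132
  {stop 2, stop 3} + {stop 1, stop 4}: 72 + 54 = 126
  … (7 splits in total)
Best: vehicle 1 Depot → stop 1 → Depot = 14; vehicle 2 Depot → stop 2 → stop 3 → stop 4 → Depot = 72; combined 86.

Minimum combined distance: 86.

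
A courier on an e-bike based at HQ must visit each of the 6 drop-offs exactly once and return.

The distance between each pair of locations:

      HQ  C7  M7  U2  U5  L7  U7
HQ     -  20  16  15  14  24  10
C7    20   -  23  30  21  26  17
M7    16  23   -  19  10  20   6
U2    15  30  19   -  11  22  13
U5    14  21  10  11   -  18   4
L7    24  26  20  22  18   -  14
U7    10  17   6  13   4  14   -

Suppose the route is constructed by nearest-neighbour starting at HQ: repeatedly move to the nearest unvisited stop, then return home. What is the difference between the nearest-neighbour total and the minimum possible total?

Excess over optimum: 9.

HQ: U7=10, U5=14, U2=15, M7=16, C7=20, L7=24 ⇒ U7
U7: U5=4, M7=6, U2=13, L7=14, C7=17 ⇒ U5
U5: M7=10, U2=11, L7=18, C7=21 ⇒ M7
M7: U2=19, L7=20, C7=23 ⇒ U2
U2: L7=22, C7=30 ⇒ L7
L7: C7=26 ⇒ C7
NN route HQ → U7 → U5 → M7 → U2 → L7 → C7 → HQ costs 111.
Optimal: HQ → C7 → L7 → M7 → U7 → U5 → U2 → HQ costs 102 (by enumerating all 360 distinct tours).
Excess = 111 − 102 = 9.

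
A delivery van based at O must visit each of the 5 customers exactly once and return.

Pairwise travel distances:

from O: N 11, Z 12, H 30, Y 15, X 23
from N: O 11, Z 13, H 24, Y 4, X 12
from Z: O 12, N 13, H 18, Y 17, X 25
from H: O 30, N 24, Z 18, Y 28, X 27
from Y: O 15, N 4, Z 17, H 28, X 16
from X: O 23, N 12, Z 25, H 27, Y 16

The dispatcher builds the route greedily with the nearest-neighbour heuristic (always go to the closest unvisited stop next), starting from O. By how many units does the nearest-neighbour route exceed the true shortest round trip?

From O: N=11, Z=12, Y=15, X=23, H=30 → choose N (11).
From N: Y=4, X=12, Z=13, H=24 → choose Y (4).
From Y: X=16, Z=17, H=28 → choose X (16).
From X: Z=25, H=27 → choose Z (25).
From Z: H=18 → choose H (18).
NN route O → N → Y → X → Z → H → O costs 104.
Optimal: O → N → Y → X → H → Z → O costs 88 (by enumerating all 60 distinct tours).
Excess = 104 − 88 = 16.

The nearest-neighbour route is 16 longer than optimal.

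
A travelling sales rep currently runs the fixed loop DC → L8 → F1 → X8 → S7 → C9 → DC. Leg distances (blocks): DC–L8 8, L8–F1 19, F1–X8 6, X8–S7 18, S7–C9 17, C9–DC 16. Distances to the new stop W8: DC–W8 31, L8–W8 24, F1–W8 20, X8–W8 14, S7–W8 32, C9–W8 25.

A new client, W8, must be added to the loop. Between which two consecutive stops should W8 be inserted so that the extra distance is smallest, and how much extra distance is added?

Insertion cost between consecutive stops i–j is d(i,W8) + d(W8,j) − d(i,j):
  between DC and L8: 31 + 24 − 8 = 47
  between L8 and F1: 24 + 20 − 19 = 25
  between F1 and X8: 20 + 14 − 6 = 28
  between X8 and S7: 14 + 32 − 18 = 28
  between S7 and C9: 32 + 25 − 17 = 40
  between C9 and DC: 25 + 31 − 16 = 40
Cheapest insertion is between L8 and F1, adding 25.
New total = 84 + 25 = 109.

Minimum extra distance: 25 blocks, inserting W8 between L8 and F1.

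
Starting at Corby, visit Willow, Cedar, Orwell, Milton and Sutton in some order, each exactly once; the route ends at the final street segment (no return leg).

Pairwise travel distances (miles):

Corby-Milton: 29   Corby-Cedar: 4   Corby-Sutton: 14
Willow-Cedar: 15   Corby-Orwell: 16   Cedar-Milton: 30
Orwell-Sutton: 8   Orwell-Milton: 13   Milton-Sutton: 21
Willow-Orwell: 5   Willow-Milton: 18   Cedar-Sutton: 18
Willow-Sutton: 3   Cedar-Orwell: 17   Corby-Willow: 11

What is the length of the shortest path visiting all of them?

There are 5! = 120 possible orderings.
Corby - Willow - Cedar - Orwell - Milton - Sutton: 11+15+17+13+21 = 77
Corby - Willow - Cedar - Orwell - Sutton - Milton: 11+15+17+8+21 = 72
Corby - Willow - Cedar - Milton - Orwell - Sutton: 11+15+30+13+8 = 77
Corby - Willow - Cedar - Milton - Sutton - Orwell: 11+15+30+21+8 = 85
Corby - Willow - Cedar - Sutton - Orwell - Milton: 11+15+18+8+13 = 65
Corby - Willow - Cedar - Sutton - Milton - Orwell: 11+15+18+21+13 = 78
Corby - Willow - Orwell - Cedar - Milton - Sutton: 11+5+17+30+21 = 84
Corby - Willow - Orwell - Cedar - Sutton - Milton: 11+5+17+18+21 = 72
Corby - Willow - Orwell - Milton - Cedar - Sutton: 11+5+13+30+18 = 77
Corby - Willow - Orwell - Milton - Sutton - Cedar: 11+5+13+21+18 = 68
Corby - Willow - Orwell - Sutton - Cedar - Milton: 11+5+8+18+30 = 72
Corby - Willow - Orwell - Sutton - Milton - Cedar: 11+5+8+21+30 = 75
Corby - Willow - Milton - Cedar - Orwell - Sutton: 11+18+30+17+8 = 84
Corby - Willow - Milton - Cedar - Sutton - Orwell: 11+18+30+18+8 = 85
… (106 more)
Corby - Cedar - Willow - Sutton - Orwell - Milton: 4+15+3+8+13 = 43  ← best
The minimum is 43.
One shortest path: Corby → Cedar → Willow → Sutton → Orwell → Milton.

43 miles — the minimum one-way total.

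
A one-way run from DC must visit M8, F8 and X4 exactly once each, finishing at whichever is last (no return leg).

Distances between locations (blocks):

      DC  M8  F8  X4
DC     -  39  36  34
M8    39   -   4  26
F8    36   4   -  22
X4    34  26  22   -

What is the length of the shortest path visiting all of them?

There are 3! = 6 possible orderings.
DC - M8 - F8 - X4: 39+4+22 = 65
DC - M8 - X4 - F8: 39+26+22 = 87
DC - F8 - M8 - X4: 36+4+26 = 66
DC - F8 - X4 - M8: 36+22+26 = 84
DC - X4 - M8 - F8: 34+26+4 = 64
DC - X4 - F8 - M8: 34+22+4 = 60
The minimum is 60.
One shortest path: DC → X4 → F8 → M8.

60 blocks — the minimum one-way total.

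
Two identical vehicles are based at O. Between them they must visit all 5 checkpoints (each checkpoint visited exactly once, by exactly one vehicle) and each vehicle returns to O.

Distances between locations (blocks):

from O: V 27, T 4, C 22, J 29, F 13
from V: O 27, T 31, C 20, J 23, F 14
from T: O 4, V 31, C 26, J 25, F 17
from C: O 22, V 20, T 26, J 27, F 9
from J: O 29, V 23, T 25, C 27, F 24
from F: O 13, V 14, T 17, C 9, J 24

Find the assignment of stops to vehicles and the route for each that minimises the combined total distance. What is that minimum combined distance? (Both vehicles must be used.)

Check every non-empty split of the stops between the two vehicles; for each half take its own optimal tour:
  {V} + {T, C, J, F}: 54 + 78 = 132
  {T} + {V, C, J, F}: 8 + 94 = 102
  {V, T} + {C, J, F}: 62 + 78 = 140
  {C} + {V, T, J, F}: 44 + 79 = 123
  {V, C} + {T, J, F}: 69 + 66 = 135
  {T, C} + {V, J, F}: 52 + 79 = 131
  … (15 splits in total)
Best: vehicle 1 O → T → O = 8; vehicle 2 O → J → V → C → F → O = 94; combined 102.

102 blocks — the smallest possible combined total.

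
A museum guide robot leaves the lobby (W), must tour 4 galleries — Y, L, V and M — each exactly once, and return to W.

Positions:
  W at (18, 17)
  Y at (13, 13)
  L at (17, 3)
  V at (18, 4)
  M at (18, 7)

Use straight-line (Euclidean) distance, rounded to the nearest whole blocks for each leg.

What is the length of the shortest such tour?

With 4 stops there are 4!/2 = 12 distinct round trips (a route and its reverse cost the same).
W→Y→L→V→M→W: 6+11+1+3+10 = 31
W→Y→L→M→V→W: 6+11+4+3+13 = 37
W→Y→V→L→M→W: 6+10+1+4+10 = 31
W→Y→V→M→L→W: 6+10+3+4+14 = 37
W→Y→M→L→V→W: 6+8+4+1+13 = 32
W→Y→M→V→L→W: 6+8+3+1+14 = 32
W→L→Y→V→M→W: 14+11+10+3+10 = 48
W→L→Y→M→V→W: 14+11+8+3+13 = 49
W→L→V→Y→M→W: 14+1+10+8+10 = 43
W→L→M→Y→V→W: 14+4+8+10+13 = 49
W→V→Y→L→M→W: 13+10+11+4+10 = 48
W→V→L→Y→M→W: 13+1+11+8+10 = 43
The minimum is 31.
One optimal route: W → Y → L → V → M → W (or its reverse).

Minimum total distance: 31 blocks.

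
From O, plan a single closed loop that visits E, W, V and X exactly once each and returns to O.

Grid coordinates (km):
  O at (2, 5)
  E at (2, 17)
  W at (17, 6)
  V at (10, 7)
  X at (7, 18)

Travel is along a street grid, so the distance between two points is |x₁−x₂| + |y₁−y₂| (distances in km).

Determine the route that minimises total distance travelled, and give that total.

With 4 stops there are 4!/2 = 12 distinct round trips (a route and its reverse cost the same).
O - E - W - V - X - O: 12+26+8+14+18 = 78
O - E - W - X - V - O: 12+26+22+14+10 = 84
O - E - V - W - X - O: 12+18+8+22+18 = 78
O - E - V - X - W - O: 12+18+14+22+16 = 82
O - E - X - W - V - O: 12+6+22+8+10 = 58
O - E - X - V - W - O: 12+6+14+8+16 = 56
O - W - E - V - X - O: 16+26+18+14+18 = 92
O - W - E - X - V - O: 16+26+6+14+10 = 72
O - W - V - E - X - O: 16+8+18+6+18 = 66
O - W - X - E - V - O: 16+22+6+18+10 = 72
O - V - E - W - X - O: 10+18+26+22+18 = 94
O - V - W - E - X - O: 10+8+26+6+18 = 68
The minimum is 56.
One optimal route: O → E → X → V → W → O (or its reverse).

Minimum total distance: 56 km.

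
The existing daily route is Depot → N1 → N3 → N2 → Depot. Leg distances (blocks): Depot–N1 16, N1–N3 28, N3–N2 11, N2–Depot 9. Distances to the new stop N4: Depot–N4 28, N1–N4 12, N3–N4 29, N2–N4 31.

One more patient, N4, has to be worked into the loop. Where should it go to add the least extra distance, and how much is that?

Minimum extra distance: 13 blocks, inserting N4 between N1 and N3.

Insertion cost between consecutive stops i–j is d(i,N4) + d(N4,j) − d(i,j):
  between Depot and N1: 28 + 12 − 16 = 24
  between N1 and N3: 12 + 29 − 28 = 13
  between N3 and N2: 29 + 31 − 11 = 49
  between N2 and Depot: 31 + 28 − 9 = 50
Cheapest insertion is between N1 and N3, adding 13.
New total = 64 + 13 = 77.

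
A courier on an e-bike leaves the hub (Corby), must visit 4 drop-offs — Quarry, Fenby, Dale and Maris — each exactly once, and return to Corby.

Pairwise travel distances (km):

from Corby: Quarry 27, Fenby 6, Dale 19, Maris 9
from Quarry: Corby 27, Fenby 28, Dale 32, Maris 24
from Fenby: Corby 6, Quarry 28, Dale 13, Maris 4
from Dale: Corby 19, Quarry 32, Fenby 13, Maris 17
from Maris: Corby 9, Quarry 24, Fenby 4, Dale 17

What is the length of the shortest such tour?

There are 12 distinct closed tours to check (reversals are equivalent).
Corby-Quarry-Fenby-Dale-Maris-Corby: 27+28+13+17+9 = 94
Corby-Quarry-Fenby-Maris-Dale-Corby: 27+28+4+17+19 = 95
Corby-Quarry-Dale-Fenby-Maris-Corby: 27+32+13+4+9 = 85
Corby-Quarry-Dale-Maris-Fenby-Corby: 27+32+17+4+6 = 86
Corby-Quarry-Maris-Fenby-Dale-Corby: 27+24+4+13+19 = 87
Corby-Quarry-Maris-Dale-Fenby-Corby: 27+24+17+13+6 = 87
Corby-Fenby-Quarry-Dale-Maris-Corby: 6+28+32+17+9 = 92
Corby-Fenby-Quarry-Maris-Dale-Corby: 6+28+24+17+19 = 94
Corby-Fenby-Dale-Quarry-Maris-Corby: 6+13+32+24+9 = 84
Corby-Fenby-Maris-Quarry-Dale-Corby: 6+4+24+32+19 = 85
Corby-Dale-Quarry-Fenby-Maris-Corby: 19+32+28+4+9 = 92
Corby-Dale-Fenby-Quarry-Maris-Corby: 19+13+28+24+9 = 93
The minimum is 84.
One optimal route: Corby → Fenby → Dale → Quarry → Maris → Corby (or its reverse).

Minimum total distance: 84 km.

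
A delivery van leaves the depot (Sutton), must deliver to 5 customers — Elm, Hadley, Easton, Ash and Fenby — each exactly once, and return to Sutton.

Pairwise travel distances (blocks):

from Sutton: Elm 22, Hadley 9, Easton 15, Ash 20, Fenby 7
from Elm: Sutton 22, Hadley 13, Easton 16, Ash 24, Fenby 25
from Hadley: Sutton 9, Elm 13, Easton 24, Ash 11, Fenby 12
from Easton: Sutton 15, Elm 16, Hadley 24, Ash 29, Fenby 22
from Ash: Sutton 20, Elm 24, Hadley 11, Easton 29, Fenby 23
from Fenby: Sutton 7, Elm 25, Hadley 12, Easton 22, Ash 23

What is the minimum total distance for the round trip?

85 blocks — the shortest possible round trip.

Sutton → Elm → Hadley → Easton → Ash → Fenby → Sutton: 22+13+24+29+23+7 = 118
Sutton → Elm → Hadley → Easton → Fenby → Ash → Sutton: 22+13+24+22+23+20 = 124
Sutton → Elm → Hadley → Ash → Easton → Fenby → Sutton: 22+13+11+29+22+7 = 104
Sutton → Elm → Hadley → Ash → Fenby → Easton → Sutton: 22+13+11+23+22+15 = 106
Sutton → Elm → Hadley → Fenby → Easton → Ash → Sutton: 22+13+12+22+29+20 = 118
Sutton → Elm → Hadley → Fenby → Ash → Easton → Sutton: 22+13+12+23+29+15 = 114
Sutton → Elm → Easton → Hadley → Ash → Fenby → Sutton: 22+16+24+11+23+7 = 103
Sutton → Elm → Easton → Hadley → Fenby → Ash → Sutton: 22+16+24+12+23+20 = 117
Sutton → Elm → Easton → Ash → Hadley → Fenby → Sutton: 22+16+29+11+12+7 = 97
Sutton → Elm → Easton → Ash → Fenby → Hadley → Sutton: 22+16+29+23+12+9 = 111
Sutton → Elm → Easton → Fenby → Hadley → Ash → Sutton: 22+16+22+12+11+20 = 103
Sutton → Elm → Easton → Fenby → Ash → Hadley → Sutton: 22+16+22+23+11+9 = 103
Sutton → Elm → Ash → Hadley → Easton → Fenby → Sutton: 22+24+11+24+22+7 = 110
Sutton → Elm → Ash → Hadley → Fenby → Easton → Sutton: 22+24+11+12+22+15 = 106
… (46 more)
Sutton → Easton → Elm → Hadley → Ash → Fenby → Sutton: 15+16+13+11+23+7 = 85  ← best
The minimum is 85.
One optimal route: Sutton → Easton → Elm → Hadley → Ash → Fenby → Sutton (or its reverse).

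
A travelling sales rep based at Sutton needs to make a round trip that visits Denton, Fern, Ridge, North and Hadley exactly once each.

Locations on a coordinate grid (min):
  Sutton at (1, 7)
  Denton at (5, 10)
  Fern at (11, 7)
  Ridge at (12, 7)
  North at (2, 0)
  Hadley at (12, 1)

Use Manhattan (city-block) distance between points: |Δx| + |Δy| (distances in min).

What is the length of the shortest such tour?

Minimum total distance: 42 min.

There are 60 distinct closed tours to check (reversals are equivalent).
Sutton → Denton → Fern → Ridge → North → Hadley → Sutton: 7+9+1+17+11+17 = 62
Sutton → Denton → Fern → Ridge → Hadley → North → Sutton: 7+9+1+6+11+8 = 42
Sutton → Denton → Fern → North → Ridge → Hadley → Sutton: 7+9+16+17+6+17 = 72
Sutton → Denton → Fern → North → Hadley → Ridge → Sutton: 7+9+16+11+6+11 = 60
Sutton → Denton → Fern → Hadley → Ridge → North → Sutton: 7+9+7+6+17+8 = 54
Sutton → Denton → Fern → Hadley → North → Ridge → Sutton: 7+9+7+11+17+11 = 62
Sutton → Denton → Ridge → Fern → North → Hadley → Sutton: 7+10+1+16+11+17 = 62
Sutton → Denton → Ridge → Fern → Hadley → North → Sutton: 7+10+1+7+11+8 = 44
Sutton → Denton → Ridge → North → Fern → Hadley → Sutton: 7+10+17+16+7+17 = 74
Sutton → Denton → Ridge → North → Hadley → Fern → Sutton: 7+10+17+11+7+10 = 62
Sutton → Denton → Ridge → Hadley → Fern → North → Sutton: 7+10+6+7+16+8 = 54
Sutton → Denton → Ridge → Hadley → North → Fern → Sutton: 7+10+6+11+16+10 = 60
Sutton → Denton → North → Fern → Ridge → Hadley → Sutton: 7+13+16+1+6+17 = 60
Sutton → Denton → North → Fern → Hadley → Ridge → Sutton: 7+13+16+7+6+11 = 60
… (46 more)
The minimum is 42.
One optimal route: Sutton → Denton → Fern → Ridge → Hadley → North → Sutton (or its reverse).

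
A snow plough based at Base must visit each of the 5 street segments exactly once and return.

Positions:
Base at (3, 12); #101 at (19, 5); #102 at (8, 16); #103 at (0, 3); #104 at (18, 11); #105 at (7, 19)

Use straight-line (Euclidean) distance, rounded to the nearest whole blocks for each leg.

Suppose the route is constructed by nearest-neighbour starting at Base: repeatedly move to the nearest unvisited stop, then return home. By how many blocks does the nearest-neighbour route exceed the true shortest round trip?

Base: #102=6, #105=8, #103=9, #104=15, #101=17 ⇒ #102
#102: #105=3, #104=11, #103=15, #101=16 ⇒ #105
#105: #104=14, #103=17, #101=18 ⇒ #104
#104: #101=6, #103=20 ⇒ #101
#101: #103=19 ⇒ #103
NN route Base → #102 → #105 → #104 → #101 → #103 → Base costs 57.
Optimal: Base → #103 → #101 → #104 → #102 → #105 → Base costs 56 (by enumerating all 60 distinct tours).
Excess = 57 − 56 = 1.

1 blocks longer than the optimal tour.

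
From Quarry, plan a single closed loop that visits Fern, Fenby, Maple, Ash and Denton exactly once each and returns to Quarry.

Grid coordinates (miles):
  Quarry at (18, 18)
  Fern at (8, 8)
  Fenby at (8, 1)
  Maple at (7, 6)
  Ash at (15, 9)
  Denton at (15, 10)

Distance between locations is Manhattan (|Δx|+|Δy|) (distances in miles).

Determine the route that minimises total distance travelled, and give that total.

Quarry→Fern→Fenby→Maple→Ash→Denton→Quarry: 20+7+6+11+1+11 = 56
Quarry→Fern→Fenby→Maple→Denton→Ash→Quarry: 20+7+6+12+1+12 = 58
Quarry→Fern→Fenby→Ash→Maple→Denton→Quarry: 20+7+15+11+12+11 = 76
Quarry→Fern→Fenby→Ash→Denton→Maple→Quarry: 20+7+15+1+12+23 = 78
Quarry→Fern→Fenby→Denton→Maple→Ash→Quarry: 20+7+16+12+11+12 = 78
Quarry→Fern→Fenby→Denton→Ash→Maple→Quarry: 20+7+16+1+11+23 = 78
Quarry→Fern→Maple→Fenby→Ash→Denton→Quarry: 20+3+6+15+1+11 = 56
Quarry→Fern→Maple→Fenby→Denton→Ash→Quarry: 20+3+6+16+1+12 = 58
Quarry→Fern→Maple→Ash→Fenby→Denton→Quarry: 20+3+11+15+16+11 = 76
Quarry→Fern→Maple→Ash→Denton→Fenby→Quarry: 20+3+11+1+16+27 = 78
Quarry→Fern→Maple→Denton→Fenby→Ash→Quarry: 20+3+12+16+15+12 = 78
Quarry→Fern→Maple→Denton→Ash→Fenby→Quarry: 20+3+12+1+15+27 = 78
Quarry→Fern→Ash→Fenby→Maple→Denton→Quarry: 20+8+15+6+12+11 = 72
Quarry→Fern→Ash→Fenby→Denton→Maple→Quarry: 20+8+15+16+12+23 = 94
… (46 more)
The minimum is 56.
One optimal route: Quarry → Fern → Fenby → Maple → Ash → Denton → Quarry (or its reverse).

Shortest round trip = 56 miles.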